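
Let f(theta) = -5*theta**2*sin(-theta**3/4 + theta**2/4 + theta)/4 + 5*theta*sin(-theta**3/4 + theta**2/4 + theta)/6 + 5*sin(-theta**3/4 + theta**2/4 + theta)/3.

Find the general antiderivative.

The substitution u = -theta**3/4 + theta**2/4 + theta works: f is exactly (dF/du)*(du/dtheta) for that inner function.
Check: d/dtheta[-5*cos(-theta**3/4 + theta**2/4 + theta)/3] = -5*theta**2*sin(-theta**3/4 + theta**2/4 + theta)/4 + 5*theta*sin(-theta**3/4 + theta**2/4 + theta)/6 + 5*sin(-theta**3/4 + theta**2/4 + theta)/3 = f(theta).

F(theta) = -5*cos(-theta**3/4 + theta**2/4 + theta)/3 + C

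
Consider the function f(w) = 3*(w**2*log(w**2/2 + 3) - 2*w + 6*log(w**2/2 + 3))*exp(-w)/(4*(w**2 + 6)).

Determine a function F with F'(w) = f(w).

An antiderivative is F(w) = -3*exp(-w)*log(w**2/2 + 3)/4.

Recognize the product-rule pattern: f = u'v + uv' with u = -3*exp(-w)/4, v = log(w**2/2 + 3), so integration by parts undoes it.
Check: d/dw[-3*exp(-w)*log(w**2/2 + 3)/4] = (3*w**2*log(w**2/2 + 3) - 6*w + 18*log(w**2/2 + 3))/(4*w**2*exp(w) + 24*exp(w)), which equals f(w).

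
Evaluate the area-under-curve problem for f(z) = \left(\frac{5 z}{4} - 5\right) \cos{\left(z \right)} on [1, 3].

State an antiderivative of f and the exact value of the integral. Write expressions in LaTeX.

Since d/dz undoes antidifferentiation here, F'(z) = f(z) is required of F(z).
F(z) = \frac{5 \left(z \sin{\left(z \right)} - 4 \sin{\left(z \right)} + \cos{\left(z \right)}\right)}{4} is an antiderivative of f.
Check: d/dz[\frac{5 \left(z \sin{\left(z \right)} - 4 \sin{\left(z \right)} + \cos{\left(z \right)}\right)}{4}] = \frac{5 z \cos{\left(z \right)}}{4} - 5 \cos{\left(z \right)}, which equals f(z).
F(3) = \frac{5 \cos{\left(3 \right)}}{4} - \frac{5 \sin{\left(3 \right)}}{4}; F(1) = - \frac{15 \sin{\left(1 \right)}}{4} + \frac{5 \cos{\left(1 \right)}}{4}.
Integral = F(3) - F(1) = \frac{5 \cos{\left(3 \right)}}{4} - \frac{5 \cos{\left(1 \right)}}{4} - \frac{5 \sin{\left(3 \right)}}{4} + \frac{15 \sin{\left(1 \right)}}{4}.

Antiderivative: F(z) = \frac{5 \left(z \sin{\left(z \right)} - 4 \sin{\left(z \right)} + \cos{\left(z \right)}\right)}{4}; value = \frac{5 \cos{\left(3 \right)}}{4} - \frac{5 \cos{\left(1 \right)}}{4} - \frac{5 \sin{\left(3 \right)}}{4} + \frac{15 \sin{\left(1 \right)}}{4}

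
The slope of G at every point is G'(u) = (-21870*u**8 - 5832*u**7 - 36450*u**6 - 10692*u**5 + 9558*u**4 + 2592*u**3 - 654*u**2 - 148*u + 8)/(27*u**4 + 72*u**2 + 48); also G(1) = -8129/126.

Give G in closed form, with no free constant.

Differentiate the proposed G(u) back; it has to land on the given G'(u).
A general antiderivative is 3*(-3*u - 1)*(3*u**2 - 1/3)**3/(3*u**2/2 + 2) + C.
The condition gives C = -8129/126 - (-4096/63) = 1/2.
So G(u) = -(8748*u**7 + 2916*u**6 - 2916*u**5 - 972*u**4 + 324*u**3 + 81*u**2 - 12*u - 40)/(18*(3*u**2 + 4)).
Check: d/du[-(8748*u**7 + 2916*u**6 - 2916*u**5 - 972*u**4 + 324*u**3 + 81*u**2 - 12*u - 40)/(18*(3*u**2 + 4))] = (-21870*u**8 - 5832*u**7 - 36450*u**6 - 10692*u**5 + 9558*u**4 + 2592*u**3 - 654*u**2 - 148*u + 8)/(27*u**4 + 72*u**2 + 48) = G'(u).

G(u) = -(8748*u**7 + 2916*u**6 - 2916*u**5 - 972*u**4 + 324*u**3 + 81*u**2 - 12*u - 40)/(18*(3*u**2 + 4))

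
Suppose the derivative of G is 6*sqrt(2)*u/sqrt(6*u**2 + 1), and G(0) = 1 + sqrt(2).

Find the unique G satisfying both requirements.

G(u) = sqrt(2)*(2*sqrt(6*u**2 + 1) + sqrt(2))/2

G'(u) matches the chain-rule pattern g'(h)*h' with inner function h(u) = 3*u**2 + 1/2; substituting w = h(u) collapses the integral.
A general antiderivative is 2*sqrt(3*u**2 + 1/2) + C.
The condition gives C = 1 + sqrt(2) - (sqrt(2)) = 1.
So G(u) = sqrt(2)*(2*sqrt(6*u**2 + 1) + sqrt(2))/2.
Check: d/du[sqrt(2)*(2*sqrt(6*u**2 + 1) + sqrt(2))/2] = 6*sqrt(2)*u/sqrt(6*u**2 + 1) = G'(u).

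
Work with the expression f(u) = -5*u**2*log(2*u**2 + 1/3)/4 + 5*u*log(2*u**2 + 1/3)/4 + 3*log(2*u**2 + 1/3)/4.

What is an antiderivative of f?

The integrand splits into summands that can be handled one at a time.
Check: d/du[-5*u**3*log(2*u**2 + 1/3)/12 + 5*u**3/18 + 5*u**2*log(2*u**2 + 1/3)/8 - 5*u**2/8 + 3*u*log(2*u**2 + 1/3)/4 - 59*u/36 + 5*log(u**2 + 1/6)/48 + 59*sqrt(6)*atan(sqrt(6)*u)/216] = -5*u**2*log(2*u**2 + 1/3)/4 + 5*u*log(2*u**2 + 1/3)/4 + 3*log(2*u**2 + 1/3)/4 = f(u).

An antiderivative is F(u) = -5*u**3*log(2*u**2 + 1/3)/12 + 5*u**3/18 + 5*u**2*log(2*u**2 + 1/3)/8 - 5*u**2/8 + 3*u*log(2*u**2 + 1/3)/4 - 59*u/36 + 5*log(u**2 + 1/6)/48 + 59*sqrt(6)*atan(sqrt(6)*u)/216.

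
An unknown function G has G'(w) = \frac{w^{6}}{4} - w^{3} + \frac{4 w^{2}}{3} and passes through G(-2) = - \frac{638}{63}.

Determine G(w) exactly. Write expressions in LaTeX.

G(w) = \frac{w^{7}}{28} - \frac{w^{4}}{4} + \frac{4 w^{3}}{9} + 2

Integrate term by term and add the pieces.
A general antiderivative is \frac{w^{7}}{28} - \frac{w^{4}}{4} + \frac{4 w^{3}}{9} + C.
The condition gives C = - \frac{638}{63} - (- \frac{764}{63}) = 2.
So G(w) = \frac{w^{7}}{28} - \frac{w^{4}}{4} + \frac{4 w^{3}}{9} + 2.
Check: d/dw[\frac{w^{7}}{28} - \frac{w^{4}}{4} + \frac{4 w^{3}}{9} + 2] = \frac{w^{6}}{4} - w^{3} + \frac{4 w^{2}}{3} = G'(w).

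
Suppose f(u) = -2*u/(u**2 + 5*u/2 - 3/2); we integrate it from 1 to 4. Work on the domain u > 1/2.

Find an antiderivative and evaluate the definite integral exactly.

Antiderivative: F(u) = -2*log(u - 1/2)/7 - 12*log(u + 3)/7; value = -12*log(7)/7 - 2*log(7/2)/7 - 2*log(2)/7 + 12*log(4)/7

The denominator factors as (u + 3)*(2*u - 1); partial fractions split f into directly integrable pieces: -4/(7*(2*u - 1)) - 12/(7*(u + 3)).
F(u) = -2*log(u - 1/2)/7 - 12*log(u + 3)/7 is an antiderivative of f.
Check: d/du[-2*log(u - 1/2)/7 - 12*log(u + 3)/7] = -4*u/(2*u**2 + 5*u - 3), which equals f(u).
F(4) = -12*log(7)/7 - 2*log(7/2)/7; F(1) = -12*log(4)/7 + 2*log(2)/7.
Integral = F(4) - F(1) = -12*log(7)/7 - 2*log(7/2)/7 - 2*log(2)/7 + 12*log(4)/7.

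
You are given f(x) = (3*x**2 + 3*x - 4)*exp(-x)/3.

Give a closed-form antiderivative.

f has the shape u'v + uv' for u = -x**2 - 3*x - 5/3 and v = exp(-x) — it is the derivative of the product u*v.
Check: d/dx[-x**2*exp(-x) - 3*x*exp(-x) - 5*exp(-x)/3] = (3*x**2 + 3*x - 4)*exp(-x)/3 = f(x).

An antiderivative is F(x) = -x**2*exp(-x) - 3*x*exp(-x) - 5*exp(-x)/3.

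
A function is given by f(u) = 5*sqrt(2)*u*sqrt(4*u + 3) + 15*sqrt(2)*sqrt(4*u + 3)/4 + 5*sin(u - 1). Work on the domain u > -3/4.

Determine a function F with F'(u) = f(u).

Integrate term by term and add the pieces.
Check: d/du[(16*sqrt(2)*u**2*sqrt(4*u + 3) + 24*sqrt(2)*u*sqrt(4*u + 3) + 9*sqrt(2)*sqrt(4*u + 3) - 40*cos(u - 1))/8] = (80*sqrt(2)*u**2 + 120*sqrt(2)*u + 20*sqrt(4*u + 3)*sin(u - 1) + 45*sqrt(2))/(4*sqrt(4*u + 3)), which equals f(u).

An antiderivative is F(u) = (16*sqrt(2)*u**2*sqrt(4*u + 3) + 24*sqrt(2)*u*sqrt(4*u + 3) + 9*sqrt(2)*sqrt(4*u + 3) - 40*cos(u - 1))/8.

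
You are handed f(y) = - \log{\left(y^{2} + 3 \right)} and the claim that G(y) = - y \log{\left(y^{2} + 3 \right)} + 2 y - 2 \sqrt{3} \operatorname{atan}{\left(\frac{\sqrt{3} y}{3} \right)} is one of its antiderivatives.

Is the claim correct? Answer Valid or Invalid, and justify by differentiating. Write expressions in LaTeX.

Valid: G'(y) = f(y).

d/dy[G] = - \log{\left(y^{2} + 3 \right)}
This equals f(y) exactly, so the claim holds.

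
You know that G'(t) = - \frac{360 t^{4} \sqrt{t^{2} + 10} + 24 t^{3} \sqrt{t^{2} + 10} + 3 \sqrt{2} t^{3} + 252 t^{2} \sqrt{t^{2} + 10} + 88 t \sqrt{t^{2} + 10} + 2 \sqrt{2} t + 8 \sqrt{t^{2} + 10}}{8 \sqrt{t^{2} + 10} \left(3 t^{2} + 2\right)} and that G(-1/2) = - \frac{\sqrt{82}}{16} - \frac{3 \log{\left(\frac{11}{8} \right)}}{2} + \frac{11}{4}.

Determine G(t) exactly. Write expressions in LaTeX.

Check a candidate G(t) by differentiating: d/dt[G] must match the given G'(t).
A general antiderivative is - 5 t^{3} - \frac{t^{2}}{2} - \frac{t}{2} - \frac{\sqrt{\frac{t^{2}}{2} + 5}}{4} - \frac{3 \log{\left(\frac{3 t^{2}}{2} + 1 \right)}}{2} + 1 + C.
The condition gives C = - \frac{\sqrt{82}}{16} - \frac{3 \log{\left(\frac{11}{8} \right)}}{2} + \frac{11}{4} - (- \frac{\sqrt{82}}{16} - \frac{3 \log{\left(\frac{11}{8} \right)}}{2} + \frac{7}{4}) = 1.
So G(t) = - 5 t^{3} - \frac{t^{2}}{2} - \frac{t}{2} - \frac{\sqrt{\frac{t^{2}}{2} + 5}}{4} - \frac{3 \log{\left(\frac{3 t^{2}}{2} + 1 \right)}}{2} + 2.
Check: d/dt[- 5 t^{3} - \frac{t^{2}}{2} - \frac{t}{2} - \frac{\sqrt{\frac{t^{2}}{2} + 5}}{4} - \frac{3 \log{\left(\frac{3 t^{2}}{2} + 1 \right)}}{2} + 2] = \frac{- 360 t^{4} \sqrt{t^{2} + 10} - 24 t^{3} \sqrt{t^{2} + 10} - 3 \sqrt{2} t^{3} - 252 t^{2} \sqrt{t^{2} + 10} - 88 t \sqrt{t^{2} + 10} - 2 \sqrt{2} t - 8 \sqrt{t^{2} + 10}}{24 t^{2} \sqrt{t^{2} + 10} + 16 \sqrt{t^{2} + 10}}, which equals G'(t).

G(t) = - 5 t^{3} - \frac{t^{2}}{2} - \frac{t}{2} - \frac{\sqrt{\frac{t^{2}}{2} + 5}}{4} - \frac{3 \log{\left(\frac{3 t^{2}}{2} + 1 \right)}}{2} + 2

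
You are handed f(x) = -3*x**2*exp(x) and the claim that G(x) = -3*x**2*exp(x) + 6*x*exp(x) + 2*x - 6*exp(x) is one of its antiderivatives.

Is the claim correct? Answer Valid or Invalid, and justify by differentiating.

Invalid: d/dx[G] - f = 2, which is not 0.

d/dx[G] = -3*x**2*exp(x) + 2
d/dx[G] - f(x) = 2 != 0.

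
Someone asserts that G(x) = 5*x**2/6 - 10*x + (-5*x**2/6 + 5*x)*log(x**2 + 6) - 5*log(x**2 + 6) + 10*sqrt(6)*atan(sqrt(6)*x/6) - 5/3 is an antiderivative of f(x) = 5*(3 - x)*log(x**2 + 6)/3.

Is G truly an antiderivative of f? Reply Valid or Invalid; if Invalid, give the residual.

Valid - the claim checks out under differentiation.

d/dx[G] = -5*x*log(x**2 + 6)/3 + 5*log(x**2 + 6)
This equals f(x) exactly, so the claim holds.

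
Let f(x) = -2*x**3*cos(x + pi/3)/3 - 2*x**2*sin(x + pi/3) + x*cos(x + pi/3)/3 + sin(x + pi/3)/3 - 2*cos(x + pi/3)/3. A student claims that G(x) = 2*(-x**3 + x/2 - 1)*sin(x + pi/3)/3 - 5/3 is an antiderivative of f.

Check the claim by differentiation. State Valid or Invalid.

d/dx[G] = -2*x**3*cos(x + pi/3)/3 - 2*x**2*sin(x + pi/3) + x*cos(x + pi/3)/3 + sin(x + pi/3)/3 - 2*cos(x + pi/3)/3
This equals f(x) exactly, so the claim holds.

Valid - differentiating G returns exactly f.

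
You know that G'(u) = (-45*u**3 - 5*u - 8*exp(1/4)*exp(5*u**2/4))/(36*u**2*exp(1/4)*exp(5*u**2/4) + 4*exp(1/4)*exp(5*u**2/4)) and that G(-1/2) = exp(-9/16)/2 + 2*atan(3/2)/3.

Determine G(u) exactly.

For G(u) to be correct, d/du[G] must agree with the stated G'(u) identically.
A general antiderivative is exp(-5*u**2/4 - 1/4)/2 - 2*atan(3*u)/3 + C.
The condition gives C = exp(-9/16)/2 + 2*atan(3/2)/3 - (exp(-9/16)/2 + 2*atan(3/2)/3) = 0.
So G(u) = -2*atan(3*u)/3 + exp(-1/4)*exp(-5*u**2/4)/2.
Check: d/du[-2*atan(3*u)/3 + exp(-1/4)*exp(-5*u**2/4)/2] = (-45*u**3 - 5*u - 8*exp(1/4)*exp(5*u**2/4))/(36*u**2*exp(1/4)*exp(5*u**2/4) + 4*exp(1/4)*exp(5*u**2/4)) = G'(u).

G(u) = -2*atan(3*u)/3 + exp(-1/4)*exp(-5*u**2/4)/2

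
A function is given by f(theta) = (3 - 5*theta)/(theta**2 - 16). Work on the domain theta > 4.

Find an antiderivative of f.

An antiderivative is F(theta) = -17*log(theta - 4)/8 - 23*log(theta + 4)/8.

Factor the denominator ((theta - 4)*(theta + 4)) and decompose: f = -23/(8*(theta + 4)) - 17/(8*(theta - 4)); each piece integrates to a log, atan, or power term.
Check: d/dtheta[-17*log(theta - 4)/8 - 23*log(theta + 4)/8] = (3 - 5*theta)/(theta**2 - 16) = f(theta).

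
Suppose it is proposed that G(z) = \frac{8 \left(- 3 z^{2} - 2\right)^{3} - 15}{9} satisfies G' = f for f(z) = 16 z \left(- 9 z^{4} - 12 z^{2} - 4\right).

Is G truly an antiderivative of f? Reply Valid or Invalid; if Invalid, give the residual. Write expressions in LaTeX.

d/dz[G] = - 144 z^{5} - 192 z^{3} - 64 z
This equals f(z) exactly, so the claim holds.

Valid - the claim checks out under differentiation.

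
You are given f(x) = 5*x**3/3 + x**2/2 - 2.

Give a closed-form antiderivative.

The integrand splits into summands that can be handled one at a time.
Check: d/dx[5*x**4/12 + x**3/6 - 2*x] = 5*x**3/3 + x**2/2 - 2 = f(x).

An antiderivative is F(x) = 5*x**4/12 + x**3/6 - 2*x.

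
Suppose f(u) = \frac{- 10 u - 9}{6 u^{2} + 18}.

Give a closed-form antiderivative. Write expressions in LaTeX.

Differentiate the proposed F(u) back; it has to land on f(u) exactly.
Check: d/du[- \frac{5 \log{\left(u^{2} + 3 \right)} + 3 \sqrt{3} \operatorname{atan}{\left(\frac{\sqrt{3} u}{3} \right)}}{6}] = \frac{- 10 u - 9}{6 u^{2} + 18} = f(u).

An antiderivative is F(u) = - \frac{5 \log{\left(u^{2} + 3 \right)} + 3 \sqrt{3} \operatorname{atan}{\left(\frac{\sqrt{3} u}{3} \right)}}{6}.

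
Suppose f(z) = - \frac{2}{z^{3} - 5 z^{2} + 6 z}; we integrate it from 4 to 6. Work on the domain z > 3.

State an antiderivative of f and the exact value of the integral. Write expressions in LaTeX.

The denominator factors as z \left(z - 3\right) \left(z - 2\right); partial fractions split f into directly integrable pieces: \frac{1}{z - 2} - \frac{2}{3 \left(z - 3\right)} - \frac{1}{3 z}.
F(z) = - \frac{\log{\left(z \right)}}{3} - \frac{2 \log{\left(z - 3 \right)}}{3} + \log{\left(z - 2 \right)} is an antiderivative of f.
Check: d/dz[- \frac{\log{\left(z \right)}}{3} - \frac{2 \log{\left(z - 3 \right)}}{3} + \log{\left(z - 2 \right)}] = - \frac{2}{z^{3} - 5 z^{2} + 6 z} = f(z).
F(6) = - \frac{2 \log{\left(3 \right)}}{3} - \frac{\log{\left(6 \right)}}{3} + \log{\left(4 \right)}; F(4) = - \frac{\log{\left(4 \right)}}{3} + \log{\left(2 \right)}.
Integral = F(6) - F(4) = - \frac{2 \log{\left(3 \right)}}{3} - \log{\left(2 \right)} - \frac{\log{\left(6 \right)}}{3} + \frac{4 \log{\left(4 \right)}}{3}.

Antiderivative: F(z) = - \frac{\log{\left(z \right)}}{3} - \frac{2 \log{\left(z - 3 \right)}}{3} + \log{\left(z - 2 \right)}; value = - \frac{2 \log{\left(3 \right)}}{3} - \log{\left(2 \right)} - \frac{\log{\left(6 \right)}}{3} + \frac{4 \log{\left(4 \right)}}{3}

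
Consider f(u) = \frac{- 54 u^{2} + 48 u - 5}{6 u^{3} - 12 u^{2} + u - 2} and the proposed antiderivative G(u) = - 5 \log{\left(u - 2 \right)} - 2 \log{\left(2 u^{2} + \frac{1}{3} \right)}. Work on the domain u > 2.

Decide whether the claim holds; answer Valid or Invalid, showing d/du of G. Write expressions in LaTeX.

d/du[G] = \frac{- 54 u^{2} + 48 u - 5}{6 u^{3} - 12 u^{2} + u - 2}
This equals f(u) exactly, so the claim holds.

Valid. The derivative of G reproduces f.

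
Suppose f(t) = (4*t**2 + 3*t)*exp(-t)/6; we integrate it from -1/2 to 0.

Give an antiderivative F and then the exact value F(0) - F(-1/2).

Antiderivative: F(t) = (-4*t**2 - 11*t - 11)*exp(-t)/6; value = -11/6 + 13*exp(1/2)/12

f has the shape u'v + uv' for u = -2*t**2/3 - 11*t/6 - 11/6 and v = exp(-t) — it is the derivative of the product u*v.
F(t) = (-4*t**2 - 11*t - 11)*exp(-t)/6 is an antiderivative of f.
Check: d/dt[(-4*t**2 - 11*t - 11)*exp(-t)/6] = (4*t**2 + 3*t)*exp(-t)/6 = f(t).
F(0) = -11/6; F(-1/2) = -13*exp(1/2)/12.
Integral = F(0) - F(-1/2) = -11/6 + 13*exp(1/2)/12.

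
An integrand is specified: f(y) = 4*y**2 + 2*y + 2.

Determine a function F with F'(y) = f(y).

An antiderivative is F(y) = y*(4*y**2 + 3*y + 6)/3.

Integrate term by term and add the pieces.
Check: d/dy[y*(4*y**2 + 3*y + 6)/3] = 4*y**2 + 2*y + 2 = f(y).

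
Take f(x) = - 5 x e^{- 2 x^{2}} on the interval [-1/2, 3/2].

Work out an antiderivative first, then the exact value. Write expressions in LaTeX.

The substitution u = - 2 x^{2} works: f is exactly (dF/du)*(du/dx) for that inner function.
F(x) = \frac{5 e^{- 2 x^{2}}}{4} is an antiderivative of f.
Check: d/dx[\frac{5 e^{- 2 x^{2}}}{4}] = - 5 x e^{- 2 x^{2}} = f(x).
F(3/2) = \frac{5}{4 e^{\frac{9}{2}}}; F(-1/2) = \frac{5}{4 e^{\frac{1}{2}}}.
Integral = F(3/2) - F(-1/2) = - \frac{5}{4 e^{\frac{1}{2}}} + \frac{5}{4 e^{\frac{9}{2}}}.

Antiderivative: F(x) = \frac{5 e^{- 2 x^{2}}}{4}; value = - \frac{5}{4 e^{\frac{1}{2}}} + \frac{5}{4 e^{\frac{9}{2}}}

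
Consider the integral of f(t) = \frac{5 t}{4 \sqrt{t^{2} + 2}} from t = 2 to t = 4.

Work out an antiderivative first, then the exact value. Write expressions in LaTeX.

The substitution u = t^{2} + 2 works: f is exactly (dF/du)*(du/dt) for that inner function.
F(t) = \frac{5 \sqrt{t^{2} + 2}}{4} is an antiderivative of f.
Check: d/dt[\frac{5 \sqrt{t^{2} + 2}}{4}] = \frac{5 t}{4 \sqrt{t^{2} + 2}} = f(t).
F(4) = \frac{15 \sqrt{2}}{4}; F(2) = \frac{5 \sqrt{6}}{4}.
Integral = F(4) - F(2) = - \frac{5 \sqrt{6}}{4} + \frac{15 \sqrt{2}}{4}.

Antiderivative: F(t) = \frac{5 \sqrt{t^{2} + 2}}{4}; value = - \frac{5 \sqrt{6}}{4} + \frac{15 \sqrt{2}}{4}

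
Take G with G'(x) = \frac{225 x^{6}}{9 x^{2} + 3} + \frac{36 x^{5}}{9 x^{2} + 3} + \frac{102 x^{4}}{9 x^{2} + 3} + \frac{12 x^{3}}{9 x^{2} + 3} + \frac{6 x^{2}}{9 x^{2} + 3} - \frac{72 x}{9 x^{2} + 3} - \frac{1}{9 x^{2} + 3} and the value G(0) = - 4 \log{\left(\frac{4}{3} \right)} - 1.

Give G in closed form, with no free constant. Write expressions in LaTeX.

The integrand splits into summands that can be handled one at a time.
A general antiderivative is 5 x^{5} + x^{4} + x^{3} - \frac{x}{3} - 4 \log{\left(4 x^{2} + \frac{4}{3} \right)} + C.
The condition gives C = - 4 \log{\left(\frac{4}{3} \right)} - 1 - (- 4 \log{\left(\frac{4}{3} \right)}) = -1.
So G(x) = \frac{15 x^{5} + 3 x^{4} + 3 x^{3} - x - 12 \log{\left(4 x^{2} + \frac{4}{3} \right)} - 3}{3}.
Check: d/dx[\frac{15 x^{5} + 3 x^{4} + 3 x^{3} - x - 12 \log{\left(4 x^{2} + \frac{4}{3} \right)} - 3}{3}] = \frac{225 x^{6} + 36 x^{5} + 102 x^{4} + 12 x^{3} + 6 x^{2} - 72 x - 1}{9 x^{2} + 3}, which equals G'(x).

G(x) = \frac{15 x^{5} + 3 x^{4} + 3 x^{3} - x - 12 \log{\left(4 x^{2} + \frac{4}{3} \right)} - 3}{3}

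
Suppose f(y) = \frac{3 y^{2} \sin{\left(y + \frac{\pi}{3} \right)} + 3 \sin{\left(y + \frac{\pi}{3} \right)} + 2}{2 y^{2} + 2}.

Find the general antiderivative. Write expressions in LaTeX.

F(y) = \frac{- 3 \cos{\left(y + \frac{\pi}{3} \right)} + 2 \operatorname{atan}{\left(y \right)}}{2} + C

Recover f(y) by differentiating a candidate F(y); any mismatch rules it out.
Check: d/dy[\frac{- 3 \cos{\left(y + \frac{\pi}{3} \right)} + 2 \operatorname{atan}{\left(y \right)}}{2}] = \frac{3 y^{2} \sin{\left(y + \frac{\pi}{3} \right)} + 3 \sin{\left(y + \frac{\pi}{3} \right)} + 2}{2 y^{2} + 2} = f(y).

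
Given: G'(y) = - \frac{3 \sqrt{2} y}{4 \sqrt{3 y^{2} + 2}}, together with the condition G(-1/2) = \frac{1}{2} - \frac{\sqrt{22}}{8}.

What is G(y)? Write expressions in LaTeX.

G'(y) matches the chain-rule pattern g'(h)*h' with inner function h(y) = \frac{3 y^{2}}{2} + 1; substituting u = h(y) collapses the integral.
A general antiderivative is - \frac{\sqrt{\frac{3 y^{2}}{2} + 1}}{2} + C.
The condition gives C = \frac{1}{2} - \frac{\sqrt{22}}{8} - (- \frac{\sqrt{22}}{8}) = \frac{1}{2}.
So G(y) = \frac{- \sqrt{2} \sqrt{3 y^{2} + 2} + 2}{4}.
Check: d/dy[\frac{- \sqrt{2} \sqrt{3 y^{2} + 2} + 2}{4}] = - \frac{3 \sqrt{2} y}{4 \sqrt{3 y^{2} + 2}} = G'(y).

G(y) = \frac{- \sqrt{2} \sqrt{3 y^{2} + 2} + 2}{4}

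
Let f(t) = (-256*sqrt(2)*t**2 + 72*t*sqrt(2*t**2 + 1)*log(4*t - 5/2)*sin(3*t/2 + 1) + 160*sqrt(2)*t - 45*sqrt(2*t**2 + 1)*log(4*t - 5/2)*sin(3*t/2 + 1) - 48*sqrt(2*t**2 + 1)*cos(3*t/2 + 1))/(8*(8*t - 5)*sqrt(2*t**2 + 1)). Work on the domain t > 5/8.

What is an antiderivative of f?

Since d/dt undoes antidifferentiation here, F'(t) = f(t) is required of F(t).
Check: d/dt[-2*sqrt(4*t**2 + 2) - 3*log(4*t - 5/2)*cos(3*t/2 + 1)/4] = (-256*sqrt(2)*t**2 + 72*t*sqrt(2*t**2 + 1)*log(4*t - 5/2)*sin(3*t/2 + 1) + 160*sqrt(2)*t - 45*sqrt(2*t**2 + 1)*log(4*t - 5/2)*sin(3*t/2 + 1) - 48*sqrt(2*t**2 + 1)*cos(3*t/2 + 1))/(64*t*sqrt(2*t**2 + 1) - 40*sqrt(2*t**2 + 1)), which equals f(t).

An antiderivative is F(t) = -2*sqrt(4*t**2 + 2) - 3*log(4*t - 5/2)*cos(3*t/2 + 1)/4.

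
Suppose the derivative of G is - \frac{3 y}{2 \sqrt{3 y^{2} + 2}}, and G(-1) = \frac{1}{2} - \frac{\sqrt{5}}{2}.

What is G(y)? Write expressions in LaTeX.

G(y) = \frac{1}{2} - \frac{\sqrt{3 y^{2} + 2}}{2}

G'(y) matches the chain-rule pattern g'(h)*h' with inner function h(y) = 3 y^{2} + 2; substituting u = h(y) collapses the integral.
A general antiderivative is - \frac{\sqrt{3 y^{2} + 2}}{2} + C.
The condition gives C = \frac{1}{2} - \frac{\sqrt{5}}{2} - (- \frac{\sqrt{5}}{2}) = \frac{1}{2}.
So G(y) = \frac{1}{2} - \frac{\sqrt{3 y^{2} + 2}}{2}.
Check: d/dy[\frac{1}{2} - \frac{\sqrt{3 y^{2} + 2}}{2}] = - \frac{3 y}{2 \sqrt{3 y^{2} + 2}} = G'(y).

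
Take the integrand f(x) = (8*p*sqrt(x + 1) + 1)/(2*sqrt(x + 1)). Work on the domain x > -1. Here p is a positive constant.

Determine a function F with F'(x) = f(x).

An antiderivative is F(x) = 4*p*x + sqrt(x + 1).

Any candidate F(x) must reproduce f(x) exactly when differentiated.
Check: d/dx[4*p*x + sqrt(x + 1)] = (8*p*sqrt(x + 1) + 1)/(2*sqrt(x + 1)) = f(x).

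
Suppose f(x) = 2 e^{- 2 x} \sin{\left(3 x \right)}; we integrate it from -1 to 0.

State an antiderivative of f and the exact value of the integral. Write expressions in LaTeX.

Differentiate the proposed F(x) back; it has to land on f(x) exactly.
F(x) = - \frac{4 e^{- 2 x} \sin{\left(3 x \right)}}{13} - \frac{6 e^{- 2 x} \cos{\left(3 x \right)}}{13} is an antiderivative of f.
Check: d/dx[- \frac{4 e^{- 2 x} \sin{\left(3 x \right)}}{13} - \frac{6 e^{- 2 x} \cos{\left(3 x \right)}}{13}] = 2 e^{- 2 x} \sin{\left(3 x \right)} = f(x).
F(0) = - \frac{6}{13}; F(-1) = \frac{4 e^{2} \sin{\left(3 \right)}}{13} - \frac{6 e^{2} \cos{\left(3 \right)}}{13}.
Integral = F(0) - F(-1) = \frac{6 e^{2} \cos{\left(3 \right)}}{13} - \frac{6}{13} - \frac{4 e^{2} \sin{\left(3 \right)}}{13}.

Antiderivative: F(x) = - \frac{4 e^{- 2 x} \sin{\left(3 x \right)}}{13} - \frac{6 e^{- 2 x} \cos{\left(3 x \right)}}{13}; value = \frac{6 e^{2} \cos{\left(3 \right)}}{13} - \frac{6}{13} - \frac{4 e^{2} \sin{\left(3 \right)}}{13}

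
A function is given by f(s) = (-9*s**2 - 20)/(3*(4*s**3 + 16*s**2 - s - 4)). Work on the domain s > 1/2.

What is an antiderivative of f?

An antiderivative is F(s) = -89*log(s - 1/2)/216 + 89*log(s + 1/2)/168 - 164*log(s + 4)/189.

The denominator factors as 3*(s + 4)*(2*s - 1)*(2*s + 1); partial fractions split f into directly integrable pieces: 89/(84*(2*s + 1)) - 89/(108*(2*s - 1)) - 164/(189*(s + 4)).
Check: d/ds[-89*log(s - 1/2)/216 + 89*log(s + 1/2)/168 - 164*log(s + 4)/189] = (-9*s**2 - 20)/(12*s**3 + 48*s**2 - 3*s - 12), which equals f(s).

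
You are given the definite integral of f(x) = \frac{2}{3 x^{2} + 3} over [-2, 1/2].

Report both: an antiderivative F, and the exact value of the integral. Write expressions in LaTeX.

For F(x) to be correct the identity F'(x) - f(x) = 0 must hold.
F(x) = \frac{2 \operatorname{atan}{\left(x \right)}}{3} is an antiderivative of f.
Check: d/dx[\frac{2 \operatorname{atan}{\left(x \right)}}{3}] = \frac{2}{3 x^{2} + 3} = f(x).
F(1/2) = \frac{2 \operatorname{atan}{\left(\frac{1}{2} \right)}}{3}; F(-2) = - \frac{2 \operatorname{atan}{\left(2 \right)}}{3}.
Integral = F(1/2) - F(-2) = \frac{2 \operatorname{atan}{\left(\frac{1}{2} \right)}}{3} + \frac{2 \operatorname{atan}{\left(2 \right)}}{3}.

Antiderivative: F(x) = \frac{2 \operatorname{atan}{\left(x \right)}}{3}; value = \frac{2 \operatorname{atan}{\left(\frac{1}{2} \right)}}{3} + \frac{2 \operatorname{atan}{\left(2 \right)}}{3}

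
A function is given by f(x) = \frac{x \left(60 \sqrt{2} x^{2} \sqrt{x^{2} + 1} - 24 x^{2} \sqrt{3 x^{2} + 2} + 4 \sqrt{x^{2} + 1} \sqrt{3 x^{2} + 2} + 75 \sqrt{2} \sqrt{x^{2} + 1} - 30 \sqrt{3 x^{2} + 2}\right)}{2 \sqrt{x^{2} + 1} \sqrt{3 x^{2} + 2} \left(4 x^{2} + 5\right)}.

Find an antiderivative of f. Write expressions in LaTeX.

An antiderivative is F(x) = \frac{\sqrt{2} \left(- 12 \sqrt{2} \sqrt{x^{2} + 1} + 20 \sqrt{3 x^{2} + 2} + \sqrt{2} \log{\left(2 x^{2} + \frac{5}{2} \right)}\right)}{8}.

A first test for any F(x): its x-derivative must equal f(x) identically.
Check: d/dx[\frac{\sqrt{2} \left(- 12 \sqrt{2} \sqrt{x^{2} + 1} + 20 \sqrt{3 x^{2} + 2} + \sqrt{2} \log{\left(2 x^{2} + \frac{5}{2} \right)}\right)}{8}] = \frac{60 \sqrt{2} x^{3} \sqrt{x^{2} + 1} - 24 x^{3} \sqrt{3 x^{2} + 2} + 4 x \sqrt{x^{2} + 1} \sqrt{3 x^{2} + 2} + 75 \sqrt{2} x \sqrt{x^{2} + 1} - 30 x \sqrt{3 x^{2} + 2}}{8 x^{2} \sqrt{x^{2} + 1} \sqrt{3 x^{2} + 2} + 10 \sqrt{x^{2} + 1} \sqrt{3 x^{2} + 2}}, which equals f(x).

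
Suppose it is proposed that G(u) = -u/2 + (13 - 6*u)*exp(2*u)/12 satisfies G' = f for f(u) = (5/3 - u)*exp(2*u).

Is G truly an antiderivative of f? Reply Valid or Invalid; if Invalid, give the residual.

d/du[G] = -u*exp(2*u) + 5*exp(2*u)/3 - 1/2
d/du[G] - f(u) = -1/2 != 0.

Invalid: d/du[G] - f = -1/2, which is not 0.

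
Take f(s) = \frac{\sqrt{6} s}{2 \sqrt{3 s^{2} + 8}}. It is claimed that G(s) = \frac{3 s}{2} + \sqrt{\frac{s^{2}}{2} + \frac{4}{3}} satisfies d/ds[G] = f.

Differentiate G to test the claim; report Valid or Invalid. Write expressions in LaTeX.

Invalid: d/ds[G] - f = \frac{3}{2}, which is not 0.

d/ds[G] = \frac{\sqrt{6} s + 3 \sqrt{3 s^{2} + 8}}{2 \sqrt{3 s^{2} + 8}}
d/ds[G] - f(s) = \frac{3}{2} != 0.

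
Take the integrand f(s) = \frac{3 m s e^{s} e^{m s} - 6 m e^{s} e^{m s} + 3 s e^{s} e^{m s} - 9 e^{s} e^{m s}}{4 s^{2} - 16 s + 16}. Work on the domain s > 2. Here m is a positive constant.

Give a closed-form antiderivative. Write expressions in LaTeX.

An antiderivative is F(s) = \frac{3 e^{s} e^{m s}}{4 s - 8}.

Recover f(s) by differentiating a candidate F(s); any mismatch rules it out.
Check: d/ds[\frac{3 e^{s} e^{m s}}{4 s - 8}] = \frac{3 m s e^{s} e^{m s} - 6 m e^{s} e^{m s} + 3 s e^{s} e^{m s} - 9 e^{s} e^{m s}}{4 s^{2} - 16 s + 16} = f(s).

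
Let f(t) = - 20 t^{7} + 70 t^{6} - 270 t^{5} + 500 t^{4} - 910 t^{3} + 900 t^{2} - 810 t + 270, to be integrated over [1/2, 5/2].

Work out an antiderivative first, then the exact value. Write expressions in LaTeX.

Antiderivative: F(t) = - \frac{5 t^{8}}{2} + 10 t^{7} - 45 t^{6} + 100 t^{5} - \frac{455 t^{4}}{2} + 300 t^{3} - 405 t^{2} + 270 t; value = - \frac{40375}{8}

The substitution u = t^{2} - t + 3 works: f is exactly (dF/du)*(du/dt) for that inner function.
F(t) = - \frac{5 t^{8}}{2} + 10 t^{7} - 45 t^{6} + 100 t^{5} - \frac{455 t^{4}}{2} + 300 t^{3} - 405 t^{2} + 270 t is an antiderivative of f.
Check: d/dt[- \frac{5 t^{8}}{2} + 10 t^{7} - 45 t^{6} + 100 t^{5} - \frac{455 t^{4}}{2} + 300 t^{3} - 405 t^{2} + 270 t] = - 20 t^{7} + 70 t^{6} - 270 t^{5} + 500 t^{4} - 910 t^{3} + 900 t^{2} - 810 t + 270 = f(t).
F(5/2) = - \frac{2553525}{512}; F(1/2) = \frac{30475}{512}.
Integral = F(5/2) - F(1/2) = - \frac{40375}{8}.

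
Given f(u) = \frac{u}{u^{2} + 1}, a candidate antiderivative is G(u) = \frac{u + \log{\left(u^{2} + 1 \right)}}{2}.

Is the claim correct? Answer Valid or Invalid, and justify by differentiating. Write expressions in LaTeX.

d/du[G] = \frac{u^{2} + 2 u + 1}{2 u^{2} + 2}
d/du[G] - f(u) = \frac{1}{2} != 0.

Invalid: d/du[G] - f = \frac{1}{2}, which is not 0.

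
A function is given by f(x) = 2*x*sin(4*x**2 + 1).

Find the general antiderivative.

F(x) = -cos(4*x**2 + 1)/4 + C

f matches the chain-rule pattern g'(h)*h' with inner function h(x) = 4*x**2 + 1; substituting u = h(x) collapses the integral.
Check: d/dx[-cos(4*x**2 + 1)/4] = 2*x*sin(4*x**2 + 1) = f(x).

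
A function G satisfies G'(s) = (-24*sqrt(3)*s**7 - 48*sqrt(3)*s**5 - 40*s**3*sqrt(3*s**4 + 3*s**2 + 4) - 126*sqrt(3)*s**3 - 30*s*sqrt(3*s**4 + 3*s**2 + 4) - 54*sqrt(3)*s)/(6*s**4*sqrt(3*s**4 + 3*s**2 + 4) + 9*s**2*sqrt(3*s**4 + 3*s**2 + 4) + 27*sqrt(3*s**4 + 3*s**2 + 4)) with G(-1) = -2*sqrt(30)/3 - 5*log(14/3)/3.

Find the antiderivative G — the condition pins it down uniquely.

G(s) = sqrt(3)*(-6*sqrt(3*s**4 + 3*s**2 + 4) - 5*sqrt(3)*log(2*s**4/3 + s**2 + 3))/9

For G(s) to be correct, d/ds[G] must agree with the stated G'(s) identically.
A general antiderivative is -2*sqrt(s**4 + s**2 + 4/3) - 5*log(2*s**4/3 + s**2 + 3)/3 + C.
The condition gives C = -2*sqrt(30)/3 - 5*log(14/3)/3 - (-2*sqrt(30)/3 - 5*log(14/3)/3) = 0.
So G(s) = sqrt(3)*(-6*sqrt(3*s**4 + 3*s**2 + 4) - 5*sqrt(3)*log(2*s**4/3 + s**2 + 3))/9.
Check: d/ds[sqrt(3)*(-6*sqrt(3*s**4 + 3*s**2 + 4) - 5*sqrt(3)*log(2*s**4/3 + s**2 + 3))/9] = (-24*sqrt(3)*s**7 - 48*sqrt(3)*s**5 - 40*s**3*sqrt(3*s**4 + 3*s**2 + 4) - 126*sqrt(3)*s**3 - 30*s*sqrt(3*s**4 + 3*s**2 + 4) - 54*sqrt(3)*s)/(6*s**4*sqrt(3*s**4 + 3*s**2 + 4) + 9*s**2*sqrt(3*s**4 + 3*s**2 + 4) + 27*sqrt(3*s**4 + 3*s**2 + 4)) = G'(s).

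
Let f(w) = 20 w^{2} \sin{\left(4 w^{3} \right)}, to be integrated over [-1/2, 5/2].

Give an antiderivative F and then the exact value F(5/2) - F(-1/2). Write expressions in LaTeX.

The substitution u = 4 w^{3} works: f is exactly (dF/du)*(du/dw) for that inner function.
F(w) = - \frac{5 \cos{\left(4 w^{3} \right)}}{3} is an antiderivative of f.
Check: d/dw[- \frac{5 \cos{\left(4 w^{3} \right)}}{3}] = 20 w^{2} \sin{\left(4 w^{3} \right)} = f(w).
F(5/2) = - \frac{5 \cos{\left(\frac{125}{2} \right)}}{3}; F(-1/2) = - \frac{5 \cos{\left(\frac{1}{2} \right)}}{3}.
Integral = F(5/2) - F(-1/2) = - \frac{5 \cos{\left(\frac{125}{2} \right)}}{3} + \frac{5 \cos{\left(\frac{1}{2} \right)}}{3}.

Antiderivative: F(w) = - \frac{5 \cos{\left(4 w^{3} \right)}}{3}; value = - \frac{5 \cos{\left(\frac{125}{2} \right)}}{3} + \frac{5 \cos{\left(\frac{1}{2} \right)}}{3}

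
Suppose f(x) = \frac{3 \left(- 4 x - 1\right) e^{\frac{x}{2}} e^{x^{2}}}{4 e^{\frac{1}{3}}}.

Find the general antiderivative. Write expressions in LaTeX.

The substitution u = x^{2} + \frac{x}{2} - \frac{1}{3} works: f is exactly (dF/du)*(du/dx) for that inner function.
Check: d/dx[- \frac{3 e^{\frac{x}{2}} e^{x^{2}}}{2 e^{\frac{1}{3}}}] = \frac{- 12 x e^{\frac{x}{2}} e^{x^{2}} - 3 e^{\frac{x}{2}} e^{x^{2}}}{4 e^{\frac{1}{3}}}, which equals f(x).

F(x) = - \frac{3 e^{\frac{x}{2}} e^{x^{2}}}{2 e^{\frac{1}{3}}} + C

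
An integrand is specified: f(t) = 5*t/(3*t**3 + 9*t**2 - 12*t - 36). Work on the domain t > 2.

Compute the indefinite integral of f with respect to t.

F(t) = (log(t - 2) + 5*log(t + 2) - 6*log(t + 3))/6 + C

The denominator factors as 3*(t - 2)*(t + 2)*(t + 3); partial fractions split f into directly integrable pieces: -1/(t + 3) + 5/(6*(t + 2)) + 1/(6*(t - 2)).
Check: d/dt[(log(t - 2) + 5*log(t + 2) - 6*log(t + 3))/6] = 5*t/(3*t**3 + 9*t**2 - 12*t - 36) = f(t).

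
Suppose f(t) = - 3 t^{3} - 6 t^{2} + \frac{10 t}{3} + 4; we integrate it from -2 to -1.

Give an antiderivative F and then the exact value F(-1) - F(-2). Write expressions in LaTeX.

f matches the chain-rule pattern g'(h)*h' with inner function h(t) = \frac{t^{2}}{2} + \frac{2 t}{3} - 1; substituting u = h(t) collapses the integral.
F(t) = - \frac{3 t^{4}}{4} - 2 t^{3} + \frac{5 t^{2}}{3} + 4 t is an antiderivative of f.
Check: d/dt[- \frac{3 t^{4}}{4} - 2 t^{3} + \frac{5 t^{2}}{3} + 4 t] = - 3 t^{3} - 6 t^{2} + \frac{10 t}{3} + 4 = f(t).
F(-1) = - \frac{13}{12}; F(-2) = \frac{8}{3}.
Integral = F(-1) - F(-2) = - \frac{15}{4}.

Antiderivative: F(t) = - \frac{3 t^{4}}{4} - 2 t^{3} + \frac{5 t^{2}}{3} + 4 t; value = - \frac{15}{4}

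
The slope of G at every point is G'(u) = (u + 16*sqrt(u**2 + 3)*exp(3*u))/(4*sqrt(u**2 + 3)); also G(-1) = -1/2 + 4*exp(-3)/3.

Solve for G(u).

G(u) = (3*sqrt(u**2 + 3) + 16*exp(3*u) - 12)/12

Check a candidate G(u) by differentiating: d/du[G] must match the given G'(u).
A general antiderivative is sqrt(u**2 + 3)/4 + 4*exp(3*u)/3 + C.
The condition gives C = -1/2 + 4*exp(-3)/3 - (4*exp(-3)/3 + 1/2) = -1.
So G(u) = (3*sqrt(u**2 + 3) + 16*exp(3*u) - 12)/12.
Check: d/du[(3*sqrt(u**2 + 3) + 16*exp(3*u) - 12)/12] = (u + 16*sqrt(u**2 + 3)*exp(3*u))/(4*sqrt(u**2 + 3)) = G'(u).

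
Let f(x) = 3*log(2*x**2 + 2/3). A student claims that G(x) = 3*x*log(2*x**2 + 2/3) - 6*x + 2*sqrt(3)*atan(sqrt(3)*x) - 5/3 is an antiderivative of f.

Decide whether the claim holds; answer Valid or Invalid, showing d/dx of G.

Valid - the claim checks out under differentiation.

d/dx[G] = 3*log(x**2 + 1/3) + 3*log(2)
This equals f(x) exactly, so the claim holds.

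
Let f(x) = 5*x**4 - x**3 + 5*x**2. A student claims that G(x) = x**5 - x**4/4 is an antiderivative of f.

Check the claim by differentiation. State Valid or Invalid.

d/dx[G] = 5*x**4 - x**3
d/dx[G] - f(x) = -5*x**2 != 0.

Invalid: d/dx[G] - f = -5*x**2, which is not 0.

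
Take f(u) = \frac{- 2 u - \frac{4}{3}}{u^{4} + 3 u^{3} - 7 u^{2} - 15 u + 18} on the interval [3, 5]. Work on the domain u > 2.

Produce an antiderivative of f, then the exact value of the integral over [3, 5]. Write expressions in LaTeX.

Antiderivative: F(u) = \frac{- 128 u \log{\left(u - 2 \right)} + 125 u \log{\left(u - 1 \right)} + 3 u \log{\left(u + 3 \right)} - 384 \log{\left(u - 2 \right)} + 375 \log{\left(u - 1 \right)} + 9 \log{\left(u + 3 \right)} - 140}{600 u + 1800}; value = - \frac{16 \log{\left(3 \right)}}{75} - \frac{5 \log{\left(2 \right)}}{24} - \frac{\log{\left(6 \right)}}{200} + \frac{7}{720} + \frac{\log{\left(8 \right)}}{200} + \frac{5 \log{\left(4 \right)}}{24}

The denominator factors as 3 \left(u - 2\right) \left(u - 1\right) \left(u + 3\right)^{2}; partial fractions split f into directly integrable pieces: \frac{1}{200 \left(u + 3\right)} + \frac{7}{30 \left(u + 3\right)^{2}} + \frac{5}{24 \left(u - 1\right)} - \frac{16}{75 \left(u - 2\right)}.
F(u) = \frac{- 128 u \log{\left(u - 2 \right)} + 125 u \log{\left(u - 1 \right)} + 3 u \log{\left(u + 3 \right)} - 384 \log{\left(u - 2 \right)} + 375 \log{\left(u - 1 \right)} + 9 \log{\left(u + 3 \right)} - 140}{600 u + 1800} is an antiderivative of f.
Check: d/du[\frac{- 128 u \log{\left(u - 2 \right)} + 125 u \log{\left(u - 1 \right)} + 3 u \log{\left(u + 3 \right)} - 384 \log{\left(u - 2 \right)} + 375 \log{\left(u - 1 \right)} + 9 \log{\left(u + 3 \right)} - 140}{600 u + 1800}] = \frac{- 6 u - 4}{3 u^{4} + 9 u^{3} - 21 u^{2} - 45 u + 54}, which equals f(u).
F(5) = - \frac{16 \log{\left(3 \right)}}{75} - \frac{7}{240} + \frac{\log{\left(8 \right)}}{200} + \frac{5 \log{\left(4 \right)}}{24}; F(3) = - \frac{7}{180} + \frac{\log{\left(6 \right)}}{200} + \frac{5 \log{\left(2 \right)}}{24}.
Integral = F(5) - F(3) = - \frac{16 \log{\left(3 \right)}}{75} - \frac{5 \log{\left(2 \right)}}{24} - \frac{\log{\left(6 \right)}}{200} + \frac{7}{720} + \frac{\log{\left(8 \right)}}{200} + \frac{5 \log{\left(4 \right)}}{24}.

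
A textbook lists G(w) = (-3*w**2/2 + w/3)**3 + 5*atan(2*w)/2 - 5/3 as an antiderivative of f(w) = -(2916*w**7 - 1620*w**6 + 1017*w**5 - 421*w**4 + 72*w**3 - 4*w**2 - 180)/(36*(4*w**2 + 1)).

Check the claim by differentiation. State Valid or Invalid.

Valid. The derivative of G reproduces f.

d/dw[G] = (-2916*w**7 + 1620*w**6 - 1017*w**5 + 421*w**4 - 72*w**3 + 4*w**2 + 180)/(144*w**2 + 36)
This equals f(w) exactly, so the claim holds.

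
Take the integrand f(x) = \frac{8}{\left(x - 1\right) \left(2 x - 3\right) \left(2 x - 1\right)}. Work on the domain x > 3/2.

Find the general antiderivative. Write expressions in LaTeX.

F(x) = - 8 \log{\left(x - 1 \right)} + 4 \log{\left(4 x^{2} - 8 x + 3 \right)} + C

Factor the denominator (\left(x - 1\right) \left(2 x - 3\right) \left(2 x - 1\right)) and decompose: f = \frac{8}{2 x - 1} + \frac{8}{2 x - 3} - \frac{8}{x - 1}; each piece integrates to a log, atan, or power term.
Check: d/dx[- 8 \log{\left(x - 1 \right)} + 4 \log{\left(4 x^{2} - 8 x + 3 \right)}] = \frac{8}{4 x^{3} - 12 x^{2} + 11 x - 3}, which equals f(x).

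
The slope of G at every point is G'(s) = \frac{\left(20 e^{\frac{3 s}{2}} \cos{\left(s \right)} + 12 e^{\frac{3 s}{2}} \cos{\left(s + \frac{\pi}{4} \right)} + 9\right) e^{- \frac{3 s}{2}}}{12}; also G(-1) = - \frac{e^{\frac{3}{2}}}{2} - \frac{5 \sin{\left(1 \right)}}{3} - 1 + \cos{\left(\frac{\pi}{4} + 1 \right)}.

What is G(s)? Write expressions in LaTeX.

G(s) = \frac{5 \sin{\left(s \right)}}{3} + \sin{\left(s + \frac{\pi}{4} \right)} - 1 - \frac{e^{- \frac{3 s}{2}}}{2}

Whatever form G(s) takes, its d/ds must return the stated G'(s).
A general antiderivative is \frac{5 \sin{\left(s \right)}}{3} + \sin{\left(s + \frac{\pi}{4} \right)} - \frac{e^{- \frac{3 s}{2}}}{2} + C.
The condition gives C = - \frac{e^{\frac{3}{2}}}{2} - \frac{5 \sin{\left(1 \right)}}{3} - 1 + \cos{\left(\frac{\pi}{4} + 1 \right)} - (- \frac{e^{\frac{3}{2}}}{2} - \frac{5 \sin{\left(1 \right)}}{3} + \cos{\left(\frac{\pi}{4} + 1 \right)}) = -1.
So G(s) = \frac{5 \sin{\left(s \right)}}{3} + \sin{\left(s + \frac{\pi}{4} \right)} - 1 - \frac{e^{- \frac{3 s}{2}}}{2}.
Check: d/ds[\frac{5 \sin{\left(s \right)}}{3} + \sin{\left(s + \frac{\pi}{4} \right)} - 1 - \frac{e^{- \frac{3 s}{2}}}{2}] = \frac{\left(20 e^{\frac{3 s}{2}} \cos{\left(s \right)} + 12 e^{\frac{3 s}{2}} \cos{\left(s + \frac{\pi}{4} \right)} + 9\right) e^{- \frac{3 s}{2}}}{12} = G'(s).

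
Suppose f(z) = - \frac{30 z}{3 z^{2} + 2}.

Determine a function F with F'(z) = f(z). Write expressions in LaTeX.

An antiderivative is F(z) = - 5 \log{\left(z^{2} + \frac{2}{3} \right)}.

The substitution u = z^{2} + \frac{2}{3} works: f is exactly (dF/du)*(du/dz) for that inner function.
Check: d/dz[- 5 \log{\left(z^{2} + \frac{2}{3} \right)}] = - \frac{30 z}{3 z^{2} + 2} = f(z).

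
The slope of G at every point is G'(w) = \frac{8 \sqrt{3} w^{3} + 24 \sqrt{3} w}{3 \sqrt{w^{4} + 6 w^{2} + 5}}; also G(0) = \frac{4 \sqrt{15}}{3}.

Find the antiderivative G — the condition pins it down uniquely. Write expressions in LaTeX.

The substitution u = \frac{w^{4}}{3} + 2 w^{2} + \frac{5}{3} works: G'(w) is exactly (dG/du)*(du/dw) for that inner function.
A general antiderivative is 4 \sqrt{\frac{w^{4}}{3} + 2 w^{2} + \frac{5}{3}} + C.
The condition gives C = \frac{4 \sqrt{15}}{3} - (\frac{4 \sqrt{15}}{3}) = 0.
So G(w) = 4 \sqrt{\frac{w^{4}}{3} + 2 w^{2} + \frac{5}{3}}.
Check: d/dw[4 \sqrt{\frac{w^{4}}{3} + 2 w^{2} + \frac{5}{3}}] = \frac{8 \sqrt{3} w^{3} + 24 \sqrt{3} w}{3 \sqrt{w^{4} + 6 w^{2} + 5}} = G'(w).

G(w) = 4 \sqrt{\frac{w^{4}}{3} + 2 w^{2} + \frac{5}{3}}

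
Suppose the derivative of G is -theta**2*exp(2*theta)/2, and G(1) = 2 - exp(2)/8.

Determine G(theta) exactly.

G(theta) = ((-2*theta**2 + 2*theta - 1)*exp(2*theta) + 16)/8

G'(theta) has the shape u'v + uv' for u = -theta**2/4 + theta/4 - 1/8 and v = exp(2*theta) — it is the derivative of the product u*v.
A general antiderivative is (-2*theta**2 + 2*theta - 1)*exp(2*theta)/8 + C.
The condition gives C = 2 - exp(2)/8 - (-exp(2)/8) = 2.
So G(theta) = ((-2*theta**2 + 2*theta - 1)*exp(2*theta) + 16)/8.
Check: d/dtheta[((-2*theta**2 + 2*theta - 1)*exp(2*theta) + 16)/8] = -theta**2*exp(2*theta)/2 = G'(theta).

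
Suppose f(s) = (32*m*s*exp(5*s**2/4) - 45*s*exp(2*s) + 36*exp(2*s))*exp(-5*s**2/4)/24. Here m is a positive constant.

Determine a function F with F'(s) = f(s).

An antiderivative F(s) passes only if d/ds[F] lands on f(s) exactly.
Check: d/ds[2*m*s**2/3 + 3*exp(2*s)*exp(-5*s**2/4)/4] = (32*m*s*exp(5*s**2/4) - 45*s*exp(2*s) + 36*exp(2*s))*exp(-5*s**2/4)/24 = f(s).

An antiderivative is F(s) = 2*m*s**2/3 + 3*exp(2*s)*exp(-5*s**2/4)/4.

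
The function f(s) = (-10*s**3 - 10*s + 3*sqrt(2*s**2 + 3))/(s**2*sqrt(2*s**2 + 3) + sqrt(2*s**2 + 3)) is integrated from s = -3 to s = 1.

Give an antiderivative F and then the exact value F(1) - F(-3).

Antiderivative: F(s) = -5*sqrt(2*s**2 + 3) + 3*atan(s); value = -5*sqrt(5) + 3*pi/4 + 3*atan(3) + 5*sqrt(21)

A first test for any F(s): its s-derivative must equal f(s) identically.
F(s) = -5*sqrt(2*s**2 + 3) + 3*atan(s) is an antiderivative of f.
Check: d/ds[-5*sqrt(2*s**2 + 3) + 3*atan(s)] = (-10*s**3 - 10*s + 3*sqrt(2*s**2 + 3))/(s**2*sqrt(2*s**2 + 3) + sqrt(2*s**2 + 3)) = f(s).
F(1) = -5*sqrt(5) + 3*pi/4; F(-3) = -5*sqrt(21) - 3*atan(3).
Integral = F(1) - F(-3) = -5*sqrt(5) + 3*pi/4 + 3*atan(3) + 5*sqrt(21).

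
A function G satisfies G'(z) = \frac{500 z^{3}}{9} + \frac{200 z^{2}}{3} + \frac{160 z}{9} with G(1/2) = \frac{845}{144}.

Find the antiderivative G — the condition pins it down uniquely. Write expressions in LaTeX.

G(z) = \frac{125 z^{4}}{9} + \frac{200 z^{3}}{9} + \frac{80 z^{2}}{9}

The substitution u = - \frac{5 z^{2}}{3} - \frac{4 z}{3} works: G'(z) is exactly (dG/du)*(du/dz) for that inner function.
A general antiderivative is 5 \left(- \frac{5 z^{2}}{3} - \frac{4 z}{3}\right)^{2} + C.
The condition gives C = \frac{845}{144} - (\frac{845}{144}) = 0.
So G(z) = \frac{125 z^{4}}{9} + \frac{200 z^{3}}{9} + \frac{80 z^{2}}{9}.
Check: d/dz[\frac{125 z^{4}}{9} + \frac{200 z^{3}}{9} + \frac{80 z^{2}}{9}] = \frac{500 z^{3}}{9} + \frac{200 z^{2}}{3} + \frac{160 z}{9} = G'(z).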